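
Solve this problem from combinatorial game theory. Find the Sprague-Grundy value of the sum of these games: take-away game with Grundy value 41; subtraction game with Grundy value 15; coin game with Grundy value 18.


By the Sprague-Grundy theorem, the Grundy value of a sum of games is the XOR of individual Grundy values.
take-away game: Grundy value = 41. Running XOR: 0 XOR 41 = 41
subtraction game: Grundy value = 15. Running XOR: 41 XOR 15 = 38
coin game: Grundy value = 18. Running XOR: 38 XOR 18 = 52
The combined Grundy value is 52.

52


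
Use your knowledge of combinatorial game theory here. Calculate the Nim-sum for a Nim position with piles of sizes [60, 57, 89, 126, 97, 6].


We need the XOR (exclusive or) of all pile sizes.
After XOR-ing pile 1 (size 60): 0 XOR 60 = 60
After XOR-ing pile 2 (size 57): 60 XOR 57 = 5
After XOR-ing pile 3 (size 89): 5 XOR 89 = 92
After XOR-ing pile 4 (size 126): 92 XOR 126 = 34
After XOR-ing pile 5 (size 97): 34 XOR 97 = 67
After XOR-ing pile 6 (size 6): 67 XOR 6 = 69
The Nim-value of this position is 69.

69


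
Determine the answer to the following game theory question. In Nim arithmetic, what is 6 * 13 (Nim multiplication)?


Nim multiplication is bilinear over XOR: (u XOR v) * w = (u*w) XOR (v*w).
So we split each operand into its bit components and XOR the pairwise Nim products.
6 = 2 + 4 (as XOR of powers of 2).
13 = 1 + 4 + 8 (as XOR of powers of 2).
Using the standard Nim-product table on single bits:
  2*2 = 3,   2*4 = 8,   2*8 = 12,
  4*4 = 6,   4*8 = 11,  8*8 = 13,
and  1*x = x (identity), k*l = l*k (commutative).
Pairwise Nim products:
  2 * 1 = 2
  2 * 4 = 8
  2 * 8 = 12
  4 * 1 = 4
  4 * 4 = 6
  4 * 8 = 11
XOR them: 2 XOR 8 XOR 12 XOR 4 XOR 6 XOR 11 = 15.
Result: 6 * 13 = 15 (in Nim).

15


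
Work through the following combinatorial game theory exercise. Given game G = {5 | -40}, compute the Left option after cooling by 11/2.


Original game: {5 | -40} (a switch {a | b} with a > b).
Cooling by t (for t below the temperature (a - b)/2 = 45/2) taxes each move by t: {a | b} cooled by t is {a - t | b + t}.
Cooling amount: t = 11/2
Cooled Left option: 5 - 11/2 = -1/2
Cooled Right option: -40 + 11/2 = -69/2
Cooled game: {-1/2 | -69/2}
Left option = -1/2

-1/2


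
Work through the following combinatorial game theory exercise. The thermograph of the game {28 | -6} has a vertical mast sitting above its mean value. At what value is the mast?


Game = {28 | -6}, a switch {a | b} with numbers a > b.
Its thermograph has left wall a - t and right wall b + t, which meet at t = (a - b)/2, where both equal (a + b)/2. So the mast (mean value) is at (a + b)/2.
Mean = (28 + (-6))/2 = 22/2 = 11

11


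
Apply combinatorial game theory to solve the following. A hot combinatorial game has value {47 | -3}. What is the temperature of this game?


The game is {47 | -3}, a switch {a | b} with numbers a > b.
Cooling {a | b} by t gives {a - t | b + t}, which stops being hot when a - t = b + t, i.e. at t = (a - b)/2. So the temperature of a switch is (a - b)/2.
Temperature = (Left option - Right option) / 2
= (47 - (-3)) / 2
= 50 / 2
= 25

25


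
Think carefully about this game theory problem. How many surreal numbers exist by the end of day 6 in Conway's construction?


Day 0: {|} = 0 is born. Count = 1.
Day n: the number of surreal numbers born by day n is 2^(n+1) - 1.
By day 0: 2^1 - 1 = 1
By day 1: 2^2 - 1 = 3
By day 2: 2^3 - 1 = 7
By day 3: 2^4 - 1 = 15
By day 4: 2^5 - 1 = 31
By day 5: 2^6 - 1 = 63
By day 6: 2^7 - 1 = 127
By day 6: 127 surreal numbers.

127


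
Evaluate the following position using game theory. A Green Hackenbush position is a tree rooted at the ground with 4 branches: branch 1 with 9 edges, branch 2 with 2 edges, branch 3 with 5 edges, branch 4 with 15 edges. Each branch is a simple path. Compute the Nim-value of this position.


The tree has 4 branches from the ground vertex.
In Green Hackenbush, the Nim-value of a simple path of length k is k.
Branch 1: length 9, Nim-value = 9
Branch 2: length 2, Nim-value = 2
Branch 3: length 5, Nim-value = 5
Branch 4: length 15, Nim-value = 15
Total Nim-value = XOR of all branch values:
0 XOR 9 = 9
9 XOR 2 = 11
11 XOR 5 = 14
14 XOR 15 = 1
Nim-value of the tree = 1

1


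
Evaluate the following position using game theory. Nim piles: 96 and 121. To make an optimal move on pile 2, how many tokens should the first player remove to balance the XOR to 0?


Piles: 96 and 121
Current XOR: 96 XOR 121 = 25 (non-zero, so this is an N-position).
To make the XOR zero, we need to find a move that balances the piles.
For pile 2 (size 121): target = 121 XOR 25 = 96
We reduce pile 2 from 121 to 96.
Tokens removed: 121 - 96 = 25
Verification: 96 XOR 96 = 0

25


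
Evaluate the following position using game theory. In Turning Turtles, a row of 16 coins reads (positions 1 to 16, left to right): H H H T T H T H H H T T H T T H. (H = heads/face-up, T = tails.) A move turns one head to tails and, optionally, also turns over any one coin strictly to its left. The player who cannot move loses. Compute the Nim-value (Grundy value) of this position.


Coins: H H H T T H T H H H T T H T T H
Key fact: a single head at position k behaves exactly like a Nim heap of size k (turning it to T and optionally flipping a coin at j < k corresponds to moving the heap from k to j, or to 0), and heads combine as a disjunctive sum (two heads at the same place would cancel, matching j XOR j = 0). So the Nim-value is the XOR of the 1-indexed positions of the heads.
Face-up positions (1-indexed): [1, 2, 3, 6, 8, 9, 10, 13, 16]
XOR 0 with 1: 0 XOR 1 = 1
XOR 1 with 2: 1 XOR 2 = 3
XOR 3 with 3: 3 XOR 3 = 0
XOR 0 with 6: 0 XOR 6 = 6
XOR 6 with 8: 6 XOR 8 = 14
XOR 14 with 9: 14 XOR 9 = 7
XOR 7 with 10: 7 XOR 10 = 13
XOR 13 with 13: 13 XOR 13 = 0
XOR 0 with 16: 0 XOR 16 = 16
Nim-value = 16

16


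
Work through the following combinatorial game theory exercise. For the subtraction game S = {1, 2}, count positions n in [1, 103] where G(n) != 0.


Subtraction set S = {1, 2}, so G(n) = n mod 3.
G(n) = 0 when n is a multiple of 3.
Multiples of 3 in [1, 103]: 34
N-positions (nonzero Grundy) = 103 - 34 = 69

69


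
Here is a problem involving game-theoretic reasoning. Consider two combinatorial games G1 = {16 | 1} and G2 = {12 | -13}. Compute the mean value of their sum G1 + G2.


G1 = {16 | 1}, G2 = {12 | -13}
Each is a switch {a | b} with numbers a > b; its mean value is (a + b)/2, and mean value is additive over game sums: m(G1 + G2) = m(G1) + m(G2).
Mean of G1 = (16 + (1))/2 = 17/2 = 17/2
Mean of G2 = (12 + (-13))/2 = -1/2 = -1/2
Mean of G1 + G2 = 17/2 + -1/2 = 8

8


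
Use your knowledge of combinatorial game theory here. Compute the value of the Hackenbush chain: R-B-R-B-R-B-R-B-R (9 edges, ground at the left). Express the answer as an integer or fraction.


Edges (from ground): R-B-R-B-R-B-R-B-R
By Berlekamp's sign-expansion rule, a Blue-Red Hackenbush stalk has the value of the surreal number whose sign sequence is the edge sequence with B -> + and R -> -.
Sign sequence: -+-+-+-+-
Trace the sign expansion in the surreal number tree, starting from 0:
Edge 1: R (sign -) -> bounds (-inf, 0), value = -1
Edge 2: B (sign +) -> bounds (-1, 0), value = -1/2
Edge 3: R (sign -) -> bounds (-1, -1/2), value = -3/4
Edge 4: B (sign +) -> bounds (-3/4, -1/2), value = -5/8
Edge 5: R (sign -) -> bounds (-3/4, -5/8), value = -11/16
Edge 6: B (sign +) -> bounds (-11/16, -5/8), value = -21/32
Edge 7: R (sign -) -> bounds (-11/16, -21/32), value = -43/64
Edge 8: B (sign +) -> bounds (-43/64, -21/32), value = -85/128
Edge 9: R (sign -) -> bounds (-43/64, -85/128), value = -171/256
Game value = -171/256

-171/256


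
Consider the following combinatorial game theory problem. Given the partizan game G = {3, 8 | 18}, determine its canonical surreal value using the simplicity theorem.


Left options: {3, 8}, max = 8
Right options: {18}, min = 18
All options are numbers and max(Left) < min(Right), so by the simplicity theorem the value is the simplest (earliest-born) number strictly between 8 and 18.
Integers 9 through 17 all lie strictly between 8 and 18.
Among integers, the simplest (lowest birthday = smallest |n|; 0 is born on day 0, +-n on day n) is 9.
No non-integer in the interval can be simpler: if x is a non-integer in the interval, then floor(x) or ceil(x) also lies in the interval (the interval contains an integer), and both are proper prefixes of x's sign expansion, i.e. born earlier. So the game value is 9.
Game value = 9

9


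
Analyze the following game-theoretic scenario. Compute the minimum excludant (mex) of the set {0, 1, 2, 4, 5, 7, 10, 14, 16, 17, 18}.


Set = {0, 1, 2, 4, 5, 7, 10, 14, 16, 17, 18}
0 is in the set.
1 is in the set.
2 is in the set.
3 is NOT in the set. This is the mex.
mex = 3

3


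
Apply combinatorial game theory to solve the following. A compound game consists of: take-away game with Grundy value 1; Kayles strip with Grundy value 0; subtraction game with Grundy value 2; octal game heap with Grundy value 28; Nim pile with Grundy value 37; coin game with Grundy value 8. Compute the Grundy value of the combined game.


By the Sprague-Grundy theorem, the Grundy value of a sum of games is the XOR of individual Grundy values.
take-away game: Grundy value = 1. Running XOR: 0 XOR 1 = 1
Kayles strip: Grundy value = 0. Running XOR: 1 XOR 0 = 1
subtraction game: Grundy value = 2. Running XOR: 1 XOR 2 = 3
octal game heap: Grundy value = 28. Running XOR: 3 XOR 28 = 31
Nim pile: Grundy value = 37. Running XOR: 31 XOR 37 = 58
coin game: Grundy value = 8. Running XOR: 58 XOR 8 = 50
The combined Grundy value is 50.

50


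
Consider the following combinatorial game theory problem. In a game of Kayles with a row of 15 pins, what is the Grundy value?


Kayles: a move removes 1 or 2 adjacent pins from a contiguous row.
Removing pins from a row of k leaves two independent rows (a, b) with a + b = k - 1 (one pin) or a + b = k - 2 (two pins); an end removal gives a = 0.
By Sprague-Grundy, G(k) = mex{ G(a) XOR G(b) } over all these splits. G(0) = 0.
G(1): splits (0,0):0^0=0 -> mex({0}) = 1
G(2): splits (0,1):0^1=1 (0,0):0^0=0 -> mex({0, 1}) = 2
G(3): splits (0,2):0^2=2 (1,1):1^1=0 (0,1):0^1=1 -> mex({0, 1, 2}) = 3
G(4): splits (0,3):0^3=3 (1,2):1^2=3 (0,2):0^2=2 (1,1):1^1=0 -> mex({0, 2, 3}) = 1
G(5): splits (0,4):0^1=1 (1,3):1^3=2 (2,2):2^2=0 (0,3):0^3=3 (1,2):1^2=3 -> mex({0, 1, 2, 3}) = 4
G(6) = mex({0, 1, 2, 4}) = 3
G(7) = mex({0, 1, 3, 4, 5}) = 2
G(8) = mex({0, 2, 3, 5, 6}) = 1
G(9) = mex({0, 1, 2, 3, 6, 7}) = 4
G(10) = mex({0, 1, 3, 4, 5, 7}) = 2
G(11) = mex({0, 1, 2, 3, 4, 5}) = 6
G(12) = mex({0, 1, 2, 3, 5, 6, 7}) = 4
G(13) = mex({0, 2, 3, 4, 6, 7}) = 1
G(14) = mex({0, 1, 4, 5, 6, 7}) = 2
G(15) = mex({0, 1, 2, 3, 4, 5, 6}) = 7
Therefore G(15) = 7.

7


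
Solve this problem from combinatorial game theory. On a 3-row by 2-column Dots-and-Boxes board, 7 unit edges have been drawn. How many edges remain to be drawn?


Grid: 3 x 2 boxes, i.e. 4 rows and 3 columns of dots.
Horizontal edges: (rows + 1) * cols = 4 * 2 = 8
Vertical edges: rows * (cols + 1) = 3 * 3 = 9
Total edges: 8 + 9 = 17
Edges drawn: 7
Remaining: 17 - 7 = 10

10


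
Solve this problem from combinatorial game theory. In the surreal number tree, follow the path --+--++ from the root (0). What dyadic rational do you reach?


Sign expansion: --+--++
Rule: track bounds (lo, hi), initially (-inf, +inf). On '+', the current value becomes lo and we move to the simplest number in (value, hi): value + 1 if hi = +inf, otherwise the midpoint (value + hi)/2. On '-', the current value becomes hi and we move to value - 1 if lo = -inf, otherwise the midpoint (lo + value)/2.
Start at 0.
Step 1: sign = -, move left. Bounds: (-inf, 0). Value = -1
Step 2: sign = -, move left. Bounds: (-inf, -1). Value = -2
Step 3: sign = +, move right. Bounds: (-2, -1). Value = -3/2
Step 4: sign = -, move left. Bounds: (-2, -3/2). Value = -7/4
Step 5: sign = -, move left. Bounds: (-2, -7/4). Value = -15/8
Step 6: sign = +, move right. Bounds: (-15/8, -7/4). Value = -29/16
Step 7: sign = +, move right. Bounds: (-29/16, -7/4). Value = -57/32
The surreal number with sign expansion --+--++ is -57/32.

-57/32


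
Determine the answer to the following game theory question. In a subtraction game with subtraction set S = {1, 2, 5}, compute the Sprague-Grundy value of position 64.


The subtraction set is S = {1, 2, 5}.
G(k) = mex{ G(k - s) : s in S, s <= k }. We compute iteratively: G(0) = 0.
G(1) = mex({0}) = 1
G(2) = mex({0, 1}) = 2
G(3) = mex({1, 2}) = 0
G(4) = mex({0, 2}) = 1
G(5) = mex({0, 1}) = 2
G(6) = mex({1, 2}) = 0
G(7) = mex({0, 2}) = 1
Observe that G(3)..G(7) = 0, 1, 2, 0, 1 repeats G(0)..G(4) = 0, 1, 2, 0, 1.
For k >= max(S) = 5, G(k) is determined by the previous 5 values G(k-5)..G(k-1); a window of 5 consecutive values has recurred shifted by 3, so by induction G(k + 3) = G(k) for all k >= 0: the sequence is periodic from the start with period 3.
One period: G(0..2) = 0, 1, 2.
64 mod 3 = 1, so G(64) = G(1) = 1.

1


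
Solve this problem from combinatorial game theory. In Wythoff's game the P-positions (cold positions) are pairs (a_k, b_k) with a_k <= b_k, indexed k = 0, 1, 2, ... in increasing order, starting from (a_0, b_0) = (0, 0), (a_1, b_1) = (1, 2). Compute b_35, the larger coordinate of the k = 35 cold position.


By Wythoff's theorem, a_k = floor(k * phi) and b_k = floor(k * phi^2) = a_k + k, where phi = (1 + sqrt(5))/2 is the golden ratio.
phi = (1 + sqrt(5))/2 = 1.618034
phi^2 = phi + 1 = 2.618034
k = 35
k * phi^2 = 35 * 2.618034 = 91.631190
b_35 = floor(k * phi^2) = 91 (check: a_35 + k = 56 + 35 = 91)

91


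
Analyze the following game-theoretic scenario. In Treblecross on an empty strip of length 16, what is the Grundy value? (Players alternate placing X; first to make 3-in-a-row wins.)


Treblecross: place X on empty cells; 3-in-a-row wins.
Playing within two cells of an existing X lets the opponent win at once, so sensible play treats the cells i-2..i+2 around each X as dead. The player left with no safe cell loses, so this is a normal-play take-away game on strips of safe cells.
Placing X at cell i (0-indexed) of a strip of k safe cells leaves independent strips of sizes max(0, i-2) and max(0, k-i-3). Hence G(k) = mex{ G(max(0,i-2)) XOR G(max(0,k-i-3)) : 0 <= i < k }, with G(0) = 0.
G(1): splits (0,0):0^0=0 -> mex({0}) = 1
G(2): splits (0,0):0^0=0 -> mex({0}) = 1
G(3): splits (0,0):0^0=0 -> mex({0}) = 1
G(4): splits (0,1):0^1=1 (0,0):0^0=0 -> mex({0, 1}) = 2
G(5): splits (0,2):0^1=1 (0,1):0^1=1 (0,0):0^0=0 -> mex({0, 1}) = 2
G(6) = mex({1}) = 0
G(7) = mex({0, 1, 2}) = 3
G(8) = mex({0, 1, 2}) = 3
G(9) = mex({0, 2}) = 1
G(10) = mex({0, 2, 3}) = 1
G(11) = mex({0, 3}) = 1
G(12) = mex({1, 3}) = 0
G(13) = mex({0, 1, 2, 3}) = 4
G(14) = mex({0, 1, 2}) = 3
G(15) = mex({0, 1, 2}) = 3
G(16) = mex({0, 1, 2, 4}) = 3
Therefore G(16) = 3.

3


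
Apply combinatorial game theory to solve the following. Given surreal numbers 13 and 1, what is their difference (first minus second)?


x = 13, y = 1
x - y = 13 - 1 = 12

12


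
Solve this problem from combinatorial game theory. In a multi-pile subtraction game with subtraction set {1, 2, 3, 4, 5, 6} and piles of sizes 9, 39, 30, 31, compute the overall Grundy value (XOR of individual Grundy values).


Subtraction set: {1, 2, 3, 4, 5, 6}
For this subtraction set, G(n) = n mod 7 (period = max + 1 = 7).
Pile 1 (size 9): G(9) = 9 mod 7 = 2
Pile 2 (size 39): G(39) = 39 mod 7 = 4
Pile 3 (size 30): G(30) = 30 mod 7 = 2
Pile 4 (size 31): G(31) = 31 mod 7 = 3
Total Grundy value = XOR of all: 2 XOR 4 XOR 2 XOR 3 = 7

7


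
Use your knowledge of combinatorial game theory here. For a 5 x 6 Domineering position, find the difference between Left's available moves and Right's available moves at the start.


Board is 5 x 6 (rows x cols).
Left (vertical) placements: (rows-1) * cols = 4 * 6 = 24
Right (horizontal) placements: rows * (cols-1) = 5 * 5 = 25
Advantage = Left - Right = 24 - 25 = -1

-1


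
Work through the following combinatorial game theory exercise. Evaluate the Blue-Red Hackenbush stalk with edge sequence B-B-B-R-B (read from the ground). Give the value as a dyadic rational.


Edges (from ground): B-B-B-R-B
By Berlekamp's sign-expansion rule, a Blue-Red Hackenbush stalk has the value of the surreal number whose sign sequence is the edge sequence with B -> + and R -> -.
Sign sequence: +++-+
Trace the sign expansion in the surreal number tree, starting from 0:
Edge 1: B (sign +) -> bounds (0, +inf), value = 1
Edge 2: B (sign +) -> bounds (1, +inf), value = 2
Edge 3: B (sign +) -> bounds (2, +inf), value = 3
Edge 4: R (sign -) -> bounds (2, 3), value = 5/2
Edge 5: B (sign +) -> bounds (5/2, 3), value = 11/4
Game value = 11/4

11/4


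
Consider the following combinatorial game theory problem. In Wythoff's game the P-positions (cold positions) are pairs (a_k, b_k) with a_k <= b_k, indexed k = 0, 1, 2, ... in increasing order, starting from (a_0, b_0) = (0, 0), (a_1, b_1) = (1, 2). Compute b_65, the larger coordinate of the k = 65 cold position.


By Wythoff's theorem, a_k = floor(k * phi) and b_k = floor(k * phi^2) = a_k + k, where phi = (1 + sqrt(5))/2 is the golden ratio.
phi = (1 + sqrt(5))/2 = 1.618034
phi^2 = phi + 1 = 2.618034
k = 65
k * phi^2 = 65 * 2.618034 = 170.172209
b_65 = floor(k * phi^2) = 170 (check: a_65 + k = 105 + 65 = 170)

170


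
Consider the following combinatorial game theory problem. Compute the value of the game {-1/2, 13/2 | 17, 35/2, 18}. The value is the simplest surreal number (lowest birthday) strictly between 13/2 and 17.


Left options: {-1/2, 13/2}, max = 13/2
Right options: {17, 35/2, 18}, min = 17
All options are numbers and max(Left) < min(Right), so by the simplicity theorem the value is the simplest (earliest-born) number strictly between 13/2 and 17.
Integers 7 through 16 all lie strictly between 13/2 and 17.
Among integers, the simplest (lowest birthday = smallest |n|; 0 is born on day 0, +-n on day n) is 7.
No non-integer in the interval can be simpler: if x is a non-integer in the interval, then floor(x) or ceil(x) also lies in the interval (the interval contains an integer), and both are proper prefixes of x's sign expansion, i.e. born earlier. So the game value is 7.
Game value = 7

7


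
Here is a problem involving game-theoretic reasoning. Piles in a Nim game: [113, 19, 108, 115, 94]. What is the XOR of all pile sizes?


We need the XOR (exclusive or) of all pile sizes.
After XOR-ing pile 1 (size 113): 0 XOR 113 = 113
After XOR-ing pile 2 (size 19): 113 XOR 19 = 98
After XOR-ing pile 3 (size 108): 98 XOR 108 = 14
After XOR-ing pile 4 (size 115): 14 XOR 115 = 125
After XOR-ing pile 5 (size 94): 125 XOR 94 = 35
The Nim-value of this position is 35.

35


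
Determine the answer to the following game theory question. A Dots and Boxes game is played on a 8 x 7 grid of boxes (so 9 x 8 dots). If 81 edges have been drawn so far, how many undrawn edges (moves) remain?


Grid: 8 x 7 boxes, i.e. 9 rows and 8 columns of dots.
Horizontal edges: (rows + 1) * cols = 9 * 7 = 63
Vertical edges: rows * (cols + 1) = 8 * 8 = 64
Total edges: 63 + 64 = 127
Edges drawn: 81
Remaining: 127 - 81 = 46

46


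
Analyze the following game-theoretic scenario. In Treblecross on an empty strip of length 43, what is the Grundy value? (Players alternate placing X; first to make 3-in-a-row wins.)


Treblecross: place X on empty cells; 3-in-a-row wins.
Playing within two cells of an existing X lets the opponent win at once, so sensible play treats the cells i-2..i+2 around each X as dead. The player left with no safe cell loses, so this is a normal-play take-away game on strips of safe cells.
Placing X at cell i (0-indexed) of a strip of k safe cells leaves independent strips of sizes max(0, i-2) and max(0, k-i-3). Hence G(k) = mex{ G(max(0,i-2)) XOR G(max(0,k-i-3)) : 0 <= i < k }, with G(0) = 0.
G(1): splits (0,0):0^0=0 -> mex({0}) = 1
G(2): splits (0,0):0^0=0 -> mex({0}) = 1
G(3): splits (0,0):0^0=0 -> mex({0}) = 1
G(4): splits (0,1):0^1=1 (0,0):0^0=0 -> mex({0, 1}) = 2
G(5): splits (0,2):0^1=1 (0,1):0^1=1 (0,0):0^0=0 -> mex({0, 1}) = 2
G(6) = mex({1}) = 0
G(7) = mex({0, 1, 2}) = 3
G(8) = mex({0, 1, 2}) = 3
G(9) = mex({0, 2}) = 1
G(10) = mex({0, 2, 3}) = 1
G(11) = mex({0, 3}) = 1
G(12) = mex({1, 3}) = 0
G(13) = mex({0, 1, 2, 3}) = 4
G(14) = mex({0, 1, 2}) = 3
G(15) = mex({0, 1, 2}) = 3
G(16) = mex({0, 1, 2, 4}) = 3
G(17) = mex({0, 1, 3, 4}) = 2
G(18) = mex({0, 1, 3, 4}) = 2
G(19) = mex({0, 1, 3, 5}) = 2
G(20) = mex({0, 1, 2, 3, 5}) = 4
G(21) = mex({0, 1, 2, 3, 5}) = 4
G(22) = mex({1, 2, 6}) = 0
G(23) = mex({0, 1, 2, 3, 4, 6}) = 5
G(24) = mex({0, 1, 2, 3, 4}) = 5
G(25) = mex({0, 1, 3, 4, 7}) = 2
G(26) = mex({0, 1, 3, 4, 5, 7}) = 2
G(27) = mex({0, 1, 3, 5}) = 2
G(28) = mex({0, 1, 2, 5}) = 3
G(29) = mex({0, 1, 2, 4, 5, 6}) = 3
G(30) = mex({1, 2, 4, 6}) = 0
G(31) = mex({0, 1, 2, 3, 4, 6}) = 5
G(32) = mex({1, 2, 3, 4, 7}) = 0
G(33) = mex({0, 3, 7}) = 1
G(34) = mex({0, 2, 3, 5, 7}) = 1
G(35) = mex({0, 2, 3, 5, 6}) = 1
G(36) = mex({0, 1, 2, 5, 6}) = 3
G(37) = mex({0, 1, 2, 4, 5, 6}) = 3
G(38) = mex({0, 1, 2, 4}) = 3
G(39) = mex({0, 1, 2, 3, 4, 7}) = 5
G(40) = mex({0, 1, 2, 3, 4, 5, 7}) = 6
G(41) = mex({0, 1, 2, 3, 5, 7}) = 4
G(42) = mex({0, 1, 2, 3, 5, 6, 7}) = 4
G(43) = mex({0, 2, 3, 5, 6}) = 1
Therefore G(43) = 1.

1


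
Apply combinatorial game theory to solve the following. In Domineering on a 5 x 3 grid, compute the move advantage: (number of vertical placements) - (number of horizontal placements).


Board is 5 x 3 (rows x cols).
Left (vertical) placements: (rows-1) * cols = 4 * 3 = 12
Right (horizontal) placements: rows * (cols-1) = 5 * 2 = 10
Advantage = Left - Right = 12 - 10 = 2

2


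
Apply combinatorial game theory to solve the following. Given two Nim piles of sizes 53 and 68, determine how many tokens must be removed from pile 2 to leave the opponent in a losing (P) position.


Piles: 53 and 68
Current XOR: 53 XOR 68 = 113 (non-zero, so this is an N-position).
To make the XOR zero, we need to find a move that balances the piles.
For pile 2 (size 68): target = 68 XOR 113 = 53
We reduce pile 2 from 68 to 53.
Tokens removed: 68 - 53 = 15
Verification: 53 XOR 53 = 0

15


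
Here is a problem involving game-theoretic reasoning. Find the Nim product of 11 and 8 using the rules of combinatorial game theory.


Nim multiplication is bilinear over XOR: (u XOR v) * w = (u*w) XOR (v*w).
So we split each operand into its bit components and XOR the pairwise Nim products.
11 = 1 + 2 + 8 (as XOR of powers of 2).
8 = 8 (as XOR of powers of 2).
Using the standard Nim-product table on single bits:
  2*2 = 3,   2*4 = 8,   2*8 = 12,
  4*4 = 6,   4*8 = 11,  8*8 = 13,
and  1*x = x (identity), k*l = l*k (commutative).
Pairwise Nim products:
  1 * 8 = 8
  2 * 8 = 12
  8 * 8 = 13
XOR them: 8 XOR 12 XOR 13 = 9.
Result: 11 * 8 = 9 (in Nim).

9


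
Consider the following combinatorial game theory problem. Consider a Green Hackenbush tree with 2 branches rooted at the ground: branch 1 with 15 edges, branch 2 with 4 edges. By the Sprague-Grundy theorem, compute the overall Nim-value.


The tree has 2 branches from the ground vertex.
In Green Hackenbush, the Nim-value of a simple path of length k is k.
Branch 1: length 15, Nim-value = 15
Branch 2: length 4, Nim-value = 4
Total Nim-value = XOR of all branch values:
0 XOR 15 = 15
15 XOR 4 = 11
Nim-value of the tree = 11

11


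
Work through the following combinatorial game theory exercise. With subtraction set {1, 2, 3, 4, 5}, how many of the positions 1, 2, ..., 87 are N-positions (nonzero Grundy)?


Subtraction set S = {1, 2, 3, 4, 5}, so G(n) = n mod 6.
G(n) = 0 when n is a multiple of 6.
Multiples of 6 in [1, 87]: 14
N-positions (nonzero Grundy) = 87 - 14 = 73

73


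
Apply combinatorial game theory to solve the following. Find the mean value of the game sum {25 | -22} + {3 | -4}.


G1 = {25 | -22}, G2 = {3 | -4}
Each is a switch {a | b} with numbers a > b; its mean value is (a + b)/2, and mean value is additive over game sums: m(G1 + G2) = m(G1) + m(G2).
Mean of G1 = (25 + (-22))/2 = 3/2 = 3/2
Mean of G2 = (3 + (-4))/2 = -1/2 = -1/2
Mean of G1 + G2 = 3/2 + -1/2 = 1

1


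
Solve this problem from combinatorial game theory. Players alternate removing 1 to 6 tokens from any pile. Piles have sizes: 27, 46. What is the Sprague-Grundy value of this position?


Subtraction set: {1, 2, 3, 4, 5, 6}
For this subtraction set, G(n) = n mod 7 (period = max + 1 = 7).
Pile 1 (size 27): G(27) = 27 mod 7 = 6
Pile 2 (size 46): G(46) = 46 mod 7 = 4
Total Grundy value = XOR of all: 6 XOR 4 = 2

2


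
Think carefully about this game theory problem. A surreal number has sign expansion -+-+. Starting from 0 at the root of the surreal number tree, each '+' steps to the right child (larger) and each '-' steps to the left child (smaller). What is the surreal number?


Sign expansion: -+-+
Rule: track bounds (lo, hi), initially (-inf, +inf). On '+', the current value becomes lo and we move to the simplest number in (value, hi): value + 1 if hi = +inf, otherwise the midpoint (value + hi)/2. On '-', the current value becomes hi and we move to value - 1 if lo = -inf, otherwise the midpoint (lo + value)/2.
Start at 0.
Step 1: sign = -, move left. Bounds: (-inf, 0). Value = -1
Step 2: sign = +, move right. Bounds: (-1, 0). Value = -1/2
Step 3: sign = -, move left. Bounds: (-1, -1/2). Value = -3/4
Step 4: sign = +, move right. Bounds: (-3/4, -1/2). Value = -5/8
The surreal number with sign expansion -+-+ is -5/8.

-5/8


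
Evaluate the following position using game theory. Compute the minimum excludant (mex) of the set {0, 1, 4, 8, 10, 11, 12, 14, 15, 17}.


Set = {0, 1, 4, 8, 10, 11, 12, 14, 15, 17}
0 is in the set.
1 is in the set.
2 is NOT in the set. This is the mex.
mex = 2

2


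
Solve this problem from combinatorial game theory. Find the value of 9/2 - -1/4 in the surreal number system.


x = 9/2, y = -1/4
Converting to common denominator: 4
x = 18/4, y = -1/4
x - y = 9/2 - -1/4 = 19/4

19/4


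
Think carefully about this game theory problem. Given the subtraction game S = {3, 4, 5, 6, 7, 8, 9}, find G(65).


The subtraction set is S = {3, 4, 5, 6, 7, 8, 9}.
G(k) = mex{ G(k - s) : s in S, s <= k }. We compute iteratively: G(0) = 0.
G(1) = mex({}) = 0
G(2) = mex({}) = 0
G(3) = mex({0}) = 1
G(4) = mex({0}) = 1
G(5) = mex({0}) = 1
G(6) = mex({0, 1}) = 2
G(7) = mex({0, 1}) = 2
G(8) = mex({0, 1}) = 2
G(9) = mex({0, 1, 2}) = 3
G(10) = mex({0, 1, 2}) = 3
G(11) = mex({0, 1, 2}) = 3
G(12) = mex({1, 2, 3}) = 0
G(13) = mex({1, 2, 3}) = 0
G(14) = mex({1, 2, 3}) = 0
G(15) = mex({0, 2, 3}) = 1
G(16) = mex({0, 2, 3}) = 1
G(17) = mex({0, 2, 3}) = 1
G(18) = mex({0, 1, 3}) = 2
G(19) = mex({0, 1, 3}) = 2
G(20) = mex({0, 1, 3}) = 2
Observe that G(12)..G(20) = 0, 0, 0, 1, 1, 1, 2, 2, 2 repeats G(0)..G(8) = 0, 0, 0, 1, 1, 1, 2, 2, 2.
For k >= max(S) = 9, G(k) is determined by the previous 9 values G(k-9)..G(k-1); a window of 9 consecutive values has recurred shifted by 12, so by induction G(k + 12) = G(k) for all k >= 0: the sequence is periodic from the start with period 12.
One period: G(0..11) = 0, 0, 0, 1, 1, 1, 2, 2, 2, 3, 3, 3.
65 mod 12 = 5, so G(65) = G(5) = 1.

1


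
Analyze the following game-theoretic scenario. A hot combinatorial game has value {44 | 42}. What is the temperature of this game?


The game is {44 | 42}, a switch {a | b} with numbers a > b.
Cooling {a | b} by t gives {a - t | b + t}, which stops being hot when a - t = b + t, i.e. at t = (a - b)/2. So the temperature of a switch is (a - b)/2.
Temperature = (Left option - Right option) / 2
= (44 - (42)) / 2
= 2 / 2
= 1

1


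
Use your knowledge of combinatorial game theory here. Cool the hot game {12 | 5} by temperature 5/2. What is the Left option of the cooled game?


Original game: {12 | 5} (a switch {a | b} with a > b).
Cooling by t (for t below the temperature (a - b)/2 = 7/2) taxes each move by t: {a | b} cooled by t is {a - t | b + t}.
Cooling amount: t = 5/2
Cooled Left option: 12 - 5/2 = 19/2
Cooled Right option: 5 + 5/2 = 15/2
Cooled game: {19/2 | 15/2}
Left option = 19/2

19/2


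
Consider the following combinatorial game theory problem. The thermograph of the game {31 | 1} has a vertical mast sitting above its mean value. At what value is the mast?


Game = {31 | 1}, a switch {a | b} with numbers a > b.
Its thermograph has left wall a - t and right wall b + t, which meet at t = (a - b)/2, where both equal (a + b)/2. So the mast (mean value) is at (a + b)/2.
Mean = (31 + (1))/2 = 32/2 = 16

16


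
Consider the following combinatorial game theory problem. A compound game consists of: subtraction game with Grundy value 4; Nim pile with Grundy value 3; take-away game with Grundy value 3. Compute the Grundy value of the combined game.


By the Sprague-Grundy theorem, the Grundy value of a sum of games is the XOR of individual Grundy values.
subtraction game: Grundy value = 4. Running XOR: 0 XOR 4 = 4
Nim pile: Grundy value = 3. Running XOR: 4 XOR 3 = 7
take-away game: Grundy value = 3. Running XOR: 7 XOR 3 = 4
The combined Grundy value is 4.

4


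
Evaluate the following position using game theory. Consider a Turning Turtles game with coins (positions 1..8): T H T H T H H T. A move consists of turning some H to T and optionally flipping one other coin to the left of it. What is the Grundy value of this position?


Coins: T H T H T H H T
Key fact: a single head at position k behaves exactly like a Nim heap of size k (turning it to T and optionally flipping a coin at j < k corresponds to moving the heap from k to j, or to 0), and heads combine as a disjunctive sum (two heads at the same place would cancel, matching j XOR j = 0). So the Nim-value is the XOR of the 1-indexed positions of the heads.
Face-up positions (1-indexed): [2, 4, 6, 7]
XOR 0 with 2: 0 XOR 2 = 2
XOR 2 with 4: 2 XOR 4 = 6
XOR 6 with 6: 6 XOR 6 = 0
XOR 0 with 7: 0 XOR 7 = 7
Nim-value = 7

7


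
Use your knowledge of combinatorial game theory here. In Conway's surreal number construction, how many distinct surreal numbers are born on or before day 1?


Day 0: {|} = 0 is born. Count = 1.
Day n: the number of surreal numbers born by day n is 2^(n+1) - 1.
By day 0: 2^1 - 1 = 1
By day 1: 2^2 - 1 = 3
By day 1: 3 surreal numbers.

3


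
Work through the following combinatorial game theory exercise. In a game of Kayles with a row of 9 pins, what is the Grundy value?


Kayles: a move removes 1 or 2 adjacent pins from a contiguous row.
Removing pins from a row of k leaves two independent rows (a, b) with a + b = k - 1 (one pin) or a + b = k - 2 (two pins); an end removal gives a = 0.
By Sprague-Grundy, G(k) = mex{ G(a) XOR G(b) } over all these splits. G(0) = 0.
G(1): splits (0,0):0^0=0 -> mex({0}) = 1
G(2): splits (0,1):0^1=1 (0,0):0^0=0 -> mex({0, 1}) = 2
G(3): splits (0,2):0^2=2 (1,1):1^1=0 (0,1):0^1=1 -> mex({0, 1, 2}) = 3
G(4): splits (0,3):0^3=3 (1,2):1^2=3 (0,2):0^2=2 (1,1):1^1=0 -> mex({0, 2, 3}) = 1
G(5): splits (0,4):0^1=1 (1,3):1^3=2 (2,2):2^2=0 (0,3):0^3=3 (1,2):1^2=3 -> mex({0, 1, 2, 3}) = 4
G(6) = mex({0, 1, 2, 4}) = 3
G(7) = mex({0, 1, 3, 4, 5}) = 2
G(8) = mex({0, 2, 3, 5, 6}) = 1
G(9) = mex({0, 1, 2, 3, 6, 7}) = 4
Therefore G(9) = 4.

4


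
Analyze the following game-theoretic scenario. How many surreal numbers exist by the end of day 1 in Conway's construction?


Day 0: {|} = 0 is born. Count = 1.
Day n: the number of surreal numbers born by day n is 2^(n+1) - 1.
By day 0: 2^1 - 1 = 1
By day 1: 2^2 - 1 = 3
By day 1: 3 surreal numbers.

3


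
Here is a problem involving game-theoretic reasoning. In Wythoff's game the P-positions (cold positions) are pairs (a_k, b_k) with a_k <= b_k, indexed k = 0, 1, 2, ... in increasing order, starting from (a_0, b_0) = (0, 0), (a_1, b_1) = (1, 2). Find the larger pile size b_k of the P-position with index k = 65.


By Wythoff's theorem, a_k = floor(k * phi) and b_k = floor(k * phi^2) = a_k + k, where phi = (1 + sqrt(5))/2 is the golden ratio.
phi = (1 + sqrt(5))/2 = 1.618034
phi^2 = phi + 1 = 2.618034
k = 65
k * phi^2 = 65 * 2.618034 = 170.172209
b_65 = floor(k * phi^2) = 170 (check: a_65 + k = 105 + 65 = 170)

170


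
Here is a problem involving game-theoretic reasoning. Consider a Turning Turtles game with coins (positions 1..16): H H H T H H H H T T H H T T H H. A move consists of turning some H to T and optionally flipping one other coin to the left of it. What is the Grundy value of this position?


Coins: H H H T H H H H T T H H T T H H
Key fact: a single head at position k behaves exactly like a Nim heap of size k (turning it to T and optionally flipping a coin at j < k corresponds to moving the heap from k to j, or to 0), and heads combine as a disjunctive sum (two heads at the same place would cancel, matching j XOR j = 0). So the Nim-value is the XOR of the 1-indexed positions of the heads.
Face-up positions (1-indexed): [1, 2, 3, 5, 6, 7, 8, 11, 12, 15, 16]
XOR 0 with 1: 0 XOR 1 = 1
XOR 1 with 2: 1 XOR 2 = 3
XOR 3 with 3: 3 XOR 3 = 0
XOR 0 with 5: 0 XOR 5 = 5
XOR 5 with 6: 5 XOR 6 = 3
XOR 3 with 7: 3 XOR 7 = 4
XOR 4 with 8: 4 XOR 8 = 12
XOR 12 with 11: 12 XOR 11 = 7
XOR 7 with 12: 7 XOR 12 = 11
XOR 11 with 15: 11 XOR 15 = 4
XOR 4 with 16: 4 XOR 16 = 20
Nim-value = 20

20


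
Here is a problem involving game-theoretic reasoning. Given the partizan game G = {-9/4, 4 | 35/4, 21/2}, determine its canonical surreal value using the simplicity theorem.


Left options: {-9/4, 4}, max = 4
Right options: {35/4, 21/2}, min = 35/4
All options are numbers and max(Left) < min(Right), so by the simplicity theorem the value is the simplest (earliest-born) number strictly between 4 and 35/4.
Integers 5 through 8 all lie strictly between 4 and 35/4.
Among integers, the simplest (lowest birthday = smallest |n|; 0 is born on day 0, +-n on day n) is 5.
No non-integer in the interval can be simpler: if x is a non-integer in the interval, then floor(x) or ceil(x) also lies in the interval (the interval contains an integer), and both are proper prefixes of x's sign expansion, i.e. born earlier. So the game value is 5.
Game value = 5

5


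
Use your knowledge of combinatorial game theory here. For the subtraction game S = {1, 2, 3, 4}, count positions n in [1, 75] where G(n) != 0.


Subtraction set S = {1, 2, 3, 4}, so G(n) = n mod 5.
G(n) = 0 when n is a multiple of 5.
Multiples of 5 in [1, 75]: 15
N-positions (nonzero Grundy) = 75 - 15 = 60

60


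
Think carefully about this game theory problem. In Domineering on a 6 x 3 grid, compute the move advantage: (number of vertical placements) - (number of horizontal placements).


Board is 6 x 3 (rows x cols).
Left (vertical) placements: (rows-1) * cols = 5 * 3 = 15
Right (horizontal) placements: rows * (cols-1) = 6 * 2 = 12
Advantage = Left - Right = 15 - 12 = 3

3


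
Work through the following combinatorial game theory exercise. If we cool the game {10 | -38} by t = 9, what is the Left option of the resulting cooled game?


Original game: {10 | -38} (a switch {a | b} with a > b).
Cooling by t (for t below the temperature (a - b)/2 = 24) taxes each move by t: {a | b} cooled by t is {a - t | b + t}.
Cooling amount: t = 9
Cooled Left option: 10 - 9 = 1
Cooled Right option: -38 + 9 = -29
Cooled game: {1 | -29}
Left option = 1

1


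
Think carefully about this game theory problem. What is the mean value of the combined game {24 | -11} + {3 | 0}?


G1 = {24 | -11}, G2 = {3 | 0}
Each is a switch {a | b} with numbers a > b; its mean value is (a + b)/2, and mean value is additive over game sums: m(G1 + G2) = m(G1) + m(G2).
Mean of G1 = (24 + (-11))/2 = 13/2 = 13/2
Mean of G2 = (3 + (0))/2 = 3/2 = 3/2
Mean of G1 + G2 = 13/2 + 3/2 = 8

8


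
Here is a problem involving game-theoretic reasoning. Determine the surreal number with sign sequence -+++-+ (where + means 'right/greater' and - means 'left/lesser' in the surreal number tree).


Sign expansion: -+++-+
Rule: track bounds (lo, hi), initially (-inf, +inf). On '+', the current value becomes lo and we move to the simplest number in (value, hi): value + 1 if hi = +inf, otherwise the midpoint (value + hi)/2. On '-', the current value becomes hi and we move to value - 1 if lo = -inf, otherwise the midpoint (lo + value)/2.
Start at 0.
Step 1: sign = -, move left. Bounds: (-inf, 0). Value = -1
Step 2: sign = +, move right. Bounds: (-1, 0). Value = -1/2
Step 3: sign = +, move right. Bounds: (-1/2, 0). Value = -1/4
Step 4: sign = +, move right. Bounds: (-1/4, 0). Value = -1/8
Step 5: sign = -, move left. Bounds: (-1/4, -1/8). Value = -3/16
Step 6: sign = +, move right. Bounds: (-3/16, -1/8). Value = -5/32
The surreal number with sign expansion -+++-+ is -5/32.

-5/32


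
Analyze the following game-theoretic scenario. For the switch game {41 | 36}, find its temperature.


The game is {41 | 36}, a switch {a | b} with numbers a > b.
Cooling {a | b} by t gives {a - t | b + t}, which stops being hot when a - t = b + t, i.e. at t = (a - b)/2. So the temperature of a switch is (a - b)/2.
Temperature = (Left option - Right option) / 2
= (41 - (36)) / 2
= 5 / 2
= 5/2

5/2


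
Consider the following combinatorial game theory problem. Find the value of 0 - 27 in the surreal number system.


x = 0, y = 27
x - y = 0 - 27 = -27

-27


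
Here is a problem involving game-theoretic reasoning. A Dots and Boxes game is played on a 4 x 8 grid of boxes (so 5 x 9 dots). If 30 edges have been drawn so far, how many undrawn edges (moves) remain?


Grid: 4 x 8 boxes, i.e. 5 rows and 9 columns of dots.
Horizontal edges: (rows + 1) * cols = 5 * 8 = 40
Vertical edges: rows * (cols + 1) = 4 * 9 = 36
Total edges: 40 + 36 = 76
Edges drawn: 30
Remaining: 76 - 30 = 46

46


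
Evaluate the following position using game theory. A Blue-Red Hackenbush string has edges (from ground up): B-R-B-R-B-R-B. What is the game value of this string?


Edges (from ground): B-R-B-R-B-R-B
By Berlekamp's sign-expansion rule, a Blue-Red Hackenbush stalk has the value of the surreal number whose sign sequence is the edge sequence with B -> + and R -> -.
Sign sequence: +-+-+-+
Trace the sign expansion in the surreal number tree, starting from 0:
Edge 1: B (sign +) -> bounds (0, +inf), value = 1
Edge 2: R (sign -) -> bounds (0, 1), value = 1/2
Edge 3: B (sign +) -> bounds (1/2, 1), value = 3/4
Edge 4: R (sign -) -> bounds (1/2, 3/4), value = 5/8
Edge 5: B (sign +) -> bounds (5/8, 3/4), value = 11/16
Edge 6: R (sign -) -> bounds (5/8, 11/16), value = 21/32
Edge 7: B (sign +) -> bounds (21/32, 11/16), value = 43/64
Game value = 43/64

43/64


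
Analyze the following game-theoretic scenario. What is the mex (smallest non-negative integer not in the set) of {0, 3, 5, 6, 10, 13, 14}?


Set = {0, 3, 5, 6, 10, 13, 14}
0 is in the set.
1 is NOT in the set. This is the mex.
mex = 1

1


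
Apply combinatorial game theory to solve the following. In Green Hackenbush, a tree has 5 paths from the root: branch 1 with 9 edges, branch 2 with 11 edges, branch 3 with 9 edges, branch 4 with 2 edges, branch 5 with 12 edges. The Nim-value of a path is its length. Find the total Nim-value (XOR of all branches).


The tree has 5 branches from the ground vertex.
In Green Hackenbush, the Nim-value of a simple path of length k is k.
Branch 1: length 9, Nim-value = 9
Branch 2: length 11, Nim-value = 11
Branch 3: length 9, Nim-value = 9
Branch 4: length 2, Nim-value = 2
Branch 5: length 12, Nim-value = 12
Total Nim-value = XOR of all branch values:
0 XOR 9 = 9
9 XOR 11 = 2
2 XOR 9 = 11
11 XOR 2 = 9
9 XOR 12 = 5
Nim-value of the tree = 5

5


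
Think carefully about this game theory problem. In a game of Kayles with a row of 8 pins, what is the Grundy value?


Kayles: a move removes 1 or 2 adjacent pins from a contiguous row.
Removing pins from a row of k leaves two independent rows (a, b) with a + b = k - 1 (one pin) or a + b = k - 2 (two pins); an end removal gives a = 0.
By Sprague-Grundy, G(k) = mex{ G(a) XOR G(b) } over all these splits. G(0) = 0.
G(1): splits (0,0):0^0=0 -> mex({0}) = 1
G(2): splits (0,1):0^1=1 (0,0):0^0=0 -> mex({0, 1}) = 2
G(3): splits (0,2):0^2=2 (1,1):1^1=0 (0,1):0^1=1 -> mex({0, 1, 2}) = 3
G(4): splits (0,3):0^3=3 (1,2):1^2=3 (0,2):0^2=2 (1,1):1^1=0 -> mex({0, 2, 3}) = 1
G(5): splits (0,4):0^1=1 (1,3):1^3=2 (2,2):2^2=0 (0,3):0^3=3 (1,2):1^2=3 -> mex({0, 1, 2, 3}) = 4
G(6) = mex({0, 1, 2, 4}) = 3
G(7) = mex({0, 1, 3, 4, 5}) = 2
G(8) = mex({0, 2, 3, 5, 6}) = 1
Therefore G(8) = 1.

1
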